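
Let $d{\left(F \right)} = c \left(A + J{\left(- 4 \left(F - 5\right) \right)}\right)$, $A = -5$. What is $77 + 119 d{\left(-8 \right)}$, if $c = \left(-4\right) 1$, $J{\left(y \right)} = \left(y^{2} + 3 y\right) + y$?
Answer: $-1383655$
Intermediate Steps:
$J{\left(y \right)} = y^{2} + 4 y$
$c = -4$
$d{\left(F \right)} = 20 - 4 \left(20 - 4 F\right) \left(24 - 4 F\right)$ ($d{\left(F \right)} = - 4 \left(-5 + - 4 \left(F - 5\right) \left(4 - 4 \left(F - 5\right)\right)\right) = - 4 \left(-5 + - 4 \left(-5 + F\right) \left(4 - 4 \left(-5 + F\right)\right)\right) = - 4 \left(-5 + \left(20 - 4 F\right) \left(4 - \left(-20 + 4 F\right)\right)\right) = - 4 \left(-5 + \left(20 - 4 F\right) \left(24 - 4 F\right)\right) = 20 - 4 \left(20 - 4 F\right) \left(24 - 4 F\right)$)
$77 + 119 d{\left(-8 \right)} = 77 + 119 \left(-1900 - 64 \left(-8\right)^{2} + 704 \left(-8\right)\right) = 77 + 119 \left(-1900 - 4096 - 5632\right) = 77 + 119 \left(-11628\right) = 77 - 1383732 = -1383655$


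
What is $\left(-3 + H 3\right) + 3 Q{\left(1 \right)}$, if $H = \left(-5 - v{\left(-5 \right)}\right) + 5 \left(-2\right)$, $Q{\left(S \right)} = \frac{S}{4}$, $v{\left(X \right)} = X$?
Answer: $- \frac{129}{4} \approx -32.25$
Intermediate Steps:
$Q{\left(S \right)} = \frac{S}{4}$ ($Q{\left(S \right)} = S \frac{1}{4} = \frac{S}{4}$)
$H = -10$ ($H = \left(-5 - -5\right) + 5 \left(-2\right) = \left(-5 + 5\right) - 10 = 0 - 10 = -10$)
$\left(-3 + H 3\right) + 3 Q{\left(1 \right)} = \left(-3 - 30\right) + 3 \cdot \frac{1}{4} \cdot 1 = \left(-3 - 30\right) + 3 \cdot \frac{1}{4} = -33 + \frac{3}{4} = - \frac{129}{4}$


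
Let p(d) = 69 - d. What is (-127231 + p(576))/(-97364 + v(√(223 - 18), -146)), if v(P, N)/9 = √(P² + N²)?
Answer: 12437082632/9478005295 + 1149642*√21521/9478005295 ≈ 1.3300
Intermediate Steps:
v(P, N) = 9*√(N² + P²) (v(P, N) = 9*√(P² + N²) = 9*√(N² + P²))
(-127231 + p(576))/(-97364 + v(√(223 - 18), -146)) = (-127231 + (69 - 1*576))/(-97364 + 9*√((-146)² + (√(223 - 18))²)) = (-127231 + (69 - 576))/(-97364 + 9*√(21316 + (√205)²)) = (-127231 - 507)/(-97364 + 9*√(21316 + 205)) = -127738/(-97364 + 9*√21521)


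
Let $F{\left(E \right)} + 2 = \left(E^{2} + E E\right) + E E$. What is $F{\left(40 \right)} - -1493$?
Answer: $6291$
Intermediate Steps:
$F{\left(E \right)} = -2 + 3 E^{2}$ ($F{\left(E \right)} = -2 + \left(\left(E^{2} + E E\right) + E E\right) = -2 + \left(\left(E^{2} + E^{2}\right) + E^{2}\right) = -2 + \left(2 E^{2} + E^{2}\right) = -2 + 3 E^{2}$)
$F{\left(40 \right)} - -1493 = \left(-2 + 3 \cdot 40^{2}\right) - -1493 = \left(-2 + 3 \cdot 1600\right) + 1493 = \left(-2 + 4800\right) + 1493 = 4798 + 1493 = 6291$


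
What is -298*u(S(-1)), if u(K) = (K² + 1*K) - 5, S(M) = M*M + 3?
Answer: -4470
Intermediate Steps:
S(M) = 3 + M² (S(M) = M² + 3 = 3 + M²)
u(K) = -5 + K + K² (u(K) = (K² + K) - 5 = (K + K²) - 5 = -5 + K + K²)
-298*u(S(-1)) = -298*(-5 + (3 + (-1)²) + (3 + (-1)²)²) = -298*(-5 + (3 + 1) + (3 + 1)²) = -298*(-5 + 4 + 4²) = -298*(-5 + 4 + 16) = -298*15 = -4470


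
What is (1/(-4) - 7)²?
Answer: 841/16 ≈ 52.563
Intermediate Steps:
(1/(-4) - 7)² = (1*(-¼) - 7)² = (-¼ - 7)² = (-29/4)² = 841/16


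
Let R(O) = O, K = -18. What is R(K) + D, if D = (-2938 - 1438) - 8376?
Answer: -12770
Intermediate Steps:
D = -12752 (D = -4376 - 8376 = -12752)
R(K) + D = -18 - 12752 = -12770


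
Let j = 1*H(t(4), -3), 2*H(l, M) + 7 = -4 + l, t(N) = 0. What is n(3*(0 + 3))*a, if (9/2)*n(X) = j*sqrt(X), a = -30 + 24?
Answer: 22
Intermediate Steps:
H(l, M) = -11/2 + l/2 (H(l, M) = -7/2 + (-4 + l)/2 = -7/2 + (-2 + l/2) = -11/2 + l/2)
a = -6
j = -11/2 (j = 1*(-11/2 + (1/2)*0) = 1*(-11/2 + 0) = 1*(-11/2) = -11/2 ≈ -5.5000)
n(X) = -11*sqrt(X)/9 (n(X) = 2*(-11*sqrt(X)/2)/9 = -11*sqrt(X)/9)
n(3*(0 + 3))*a = -11*sqrt(3)*sqrt(0 + 3)/9*(-6) = -11*sqrt(3*3)/9*(-6) = -11*sqrt(9)/9*(-6) = -11/9*3*(-6) = -11/3*(-6) = 22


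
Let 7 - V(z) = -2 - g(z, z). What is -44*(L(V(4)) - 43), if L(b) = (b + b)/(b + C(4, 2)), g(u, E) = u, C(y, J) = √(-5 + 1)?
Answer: 312444/173 + 2288*I/173 ≈ 1806.0 + 13.225*I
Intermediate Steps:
C(y, J) = 2*I (C(y, J) = √(-4) = 2*I)
V(z) = 9 + z (V(z) = 7 - (-2 - z) = 7 + (2 + z) = 9 + z)
L(b) = 2*b/(b + 2*I) (L(b) = (b + b)/(b + 2*I) = (2*b)/(b + 2*I) = 2*b/(b + 2*I))
-44*(L(V(4)) - 43) = -44*(2*(9 + 4)/((9 + 4) + 2*I) - 43) = -44*(2*13/(13 + 2*I) - 43) = -44*(2*13*((13 - 2*I)/173) - 43) = -44*((338/173 - 52*I/173) - 43) = -44*(-7101/173 - 52*I/173) = 312444/173 + 2288*I/173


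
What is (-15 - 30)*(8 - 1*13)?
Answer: 225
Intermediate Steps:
(-15 - 30)*(8 - 1*13) = -45*(8 - 13) = -45*(-5) = 225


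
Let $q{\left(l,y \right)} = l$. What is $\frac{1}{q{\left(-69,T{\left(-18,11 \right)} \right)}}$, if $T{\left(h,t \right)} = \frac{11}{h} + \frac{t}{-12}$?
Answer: $- \frac{1}{69} \approx -0.014493$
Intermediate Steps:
$T{\left(h,t \right)} = \frac{11}{h} - \frac{t}{12}$ ($T{\left(h,t \right)} = \frac{11}{h} + t \left(- \frac{1}{12}\right) = \frac{11}{h} - \frac{t}{12}$)
$\frac{1}{q{\left(-69,T{\left(-18,11 \right)} \right)}} = \frac{1}{-69} = - \frac{1}{69}$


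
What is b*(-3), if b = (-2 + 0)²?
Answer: -12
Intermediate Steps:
b = 4 (b = (-2)² = 4)
b*(-3) = 4*(-3) = -12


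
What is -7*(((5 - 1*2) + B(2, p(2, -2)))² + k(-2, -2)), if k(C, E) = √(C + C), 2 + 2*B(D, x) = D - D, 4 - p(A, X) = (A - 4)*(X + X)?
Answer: -28 - 14*I ≈ -28.0 - 14.0*I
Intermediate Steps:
p(A, X) = 4 - 2*X*(-4 + A) (p(A, X) = 4 - (A - 4)*(X + X) = 4 - (-4 + A)*2*X = 4 - 2*X*(-4 + A))
B(D, x) = -1 (B(D, x) = -1 + (D - D)/2 = -1 + (½)*0 = -1 + 0 = -1)
k(C, E) = √2*√C (k(C, E) = √(2*C) = √2*√C)
-7*(((5 - 1*2) + B(2, p(2, -2)))² + k(-2, -2)) = -7*(((5 - 1*2) - 1)² + √2*√(-2)) = -7*(((5 - 2) - 1)² + √2*(I*√2)) = -7*((3 - 1)² + 2*I) = -7*(2² + 2*I) = -7*(4 + 2*I) = -28 - 14*I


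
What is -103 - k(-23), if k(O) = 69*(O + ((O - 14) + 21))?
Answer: 2588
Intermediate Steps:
k(O) = 483 + 138*O (k(O) = 69*(O + ((-14 + O) + 21)) = 69*(O + (7 + O)) = 69*(7 + 2*O) = 483 + 138*O)
-103 - k(-23) = -103 - (483 + 138*(-23)) = -103 - (483 - 3174) = -103 - 1*(-2691) = -103 + 2691 = 2588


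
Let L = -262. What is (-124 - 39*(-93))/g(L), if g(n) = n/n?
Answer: 3503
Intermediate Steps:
g(n) = 1
(-124 - 39*(-93))/g(L) = (-124 - 39*(-93))/1 = (-124 + 3627)*1 = 3503*1 = 3503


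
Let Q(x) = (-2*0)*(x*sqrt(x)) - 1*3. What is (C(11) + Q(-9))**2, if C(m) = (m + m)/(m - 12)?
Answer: 625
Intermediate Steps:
C(m) = 2*m/(-12 + m) (C(m) = (2*m)/(-12 + m) = 2*m/(-12 + m))
Q(x) = -3 (Q(x) = 0*x**(3/2) - 3 = 0 - 3 = -3)
(C(11) + Q(-9))**2 = (2*11/(-12 + 11) - 3)**2 = (2*11/(-1) - 3)**2 = (2*11*(-1) - 3)**2 = (-22 - 3)**2 = (-25)**2 = 625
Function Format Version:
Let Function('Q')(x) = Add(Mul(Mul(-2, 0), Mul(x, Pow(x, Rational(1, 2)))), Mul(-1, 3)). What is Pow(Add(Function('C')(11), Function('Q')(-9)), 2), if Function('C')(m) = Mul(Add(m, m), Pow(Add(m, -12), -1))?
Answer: 625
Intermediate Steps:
Function('C')(m) = Mul(2, m, Pow(Add(-12, m), -1)) (Function('C')(m) = Mul(Mul(2, m), Pow(Add(-12, m), -1)) = Mul(2, m, Pow(Add(-12, m), -1)))
Function('Q')(x) = -3 (Function('Q')(x) = Add(Mul(0, Pow(x, Rational(3, 2))), -3) = Add(0, -3) = -3)
Pow(Add(Function('C')(11), Function('Q')(-9)), 2) = Pow(Add(Mul(2, 11, Pow(Add(-12, 11), -1)), -3), 2) = Pow(Add(Mul(2, 11, Pow(-1, -1)), -3), 2) = Pow(Add(Mul(2, 11, -1), -3), 2) = Pow(Add(-22, -3), 2) = Pow(-25, 2) = 625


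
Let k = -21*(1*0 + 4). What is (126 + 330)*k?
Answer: -38304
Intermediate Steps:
k = -84 (k = -21*(0 + 4) = -21*4 = -84)
(126 + 330)*k = (126 + 330)*(-84) = 456*(-84) = -38304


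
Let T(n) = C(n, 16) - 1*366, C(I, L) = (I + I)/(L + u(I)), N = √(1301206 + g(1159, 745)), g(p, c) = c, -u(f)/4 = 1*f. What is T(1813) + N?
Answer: -1326001/3618 + √1301951 ≈ 774.53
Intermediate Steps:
u(f) = -4*f
N = √1301951 (N = √(1301206 + 745) = √1301951 ≈ 1141.0)
C(I, L) = 2*I/(L - 4*I) (C(I, L) = (I + I)/(L - 4*I) = (2*I)/(L - 4*I) = 2*I/(L - 4*I))
T(n) = -366 - 2*n/(-16 + 4*n) (T(n) = -2*n/(-1*16 + 4*n) - 1*366 = -2*n/(-16 + 4*n) - 366 = -366 - 2*n/(-16 + 4*n))
T(1813) + N = (2928 - 733*1813)/(2*(-4 + 1813)) + √1301951 = (½)*(2928 - 1328929)/1809 + √1301951 = (½)*(1/1809)*(-1326001) + √1301951 = -1326001/3618 + √1301951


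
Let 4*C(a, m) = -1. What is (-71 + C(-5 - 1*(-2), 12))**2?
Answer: 81225/16 ≈ 5076.6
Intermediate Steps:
C(a, m) = -1/4 (C(a, m) = (1/4)*(-1) = -1/4)
(-71 + C(-5 - 1*(-2), 12))**2 = (-71 - 1/4)**2 = (-285/4)**2 = 81225/16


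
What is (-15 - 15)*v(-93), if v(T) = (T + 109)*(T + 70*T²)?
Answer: -290561760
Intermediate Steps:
v(T) = (109 + T)*(T + 70*T²)
(-15 - 15)*v(-93) = (-15 - 15)*(-93*(109 + 70*(-93)² + 7631*(-93))) = -(-2790)*(109 + 70*8649 - 709683) = -(-2790)*(109 + 605430 - 709683) = -(-2790)*(-104144) = -30*9685392 = -290561760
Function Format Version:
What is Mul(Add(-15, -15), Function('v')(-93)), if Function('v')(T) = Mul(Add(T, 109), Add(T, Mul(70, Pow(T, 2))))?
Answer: -290561760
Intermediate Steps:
Function('v')(T) = Mul(Add(109, T), Add(T, Mul(70, Pow(T, 2))))
Mul(Add(-15, -15), Function('v')(-93)) = Mul(Add(-15, -15), Mul(-93, Add(109, Mul(70, Pow(-93, 2)), Mul(7631, -93)))) = Mul(-30, Mul(-93, Add(109, Mul(70, 8649), -709683))) = Mul(-30, Mul(-93, Add(109, 605430, -709683))) = Mul(-30, Mul(-93, -104144)) = Mul(-30, 9685392) = -290561760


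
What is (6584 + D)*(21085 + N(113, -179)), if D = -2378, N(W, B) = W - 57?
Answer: 88919046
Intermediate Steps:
N(W, B) = -57 + W
(6584 + D)*(21085 + N(113, -179)) = (6584 - 2378)*(21085 + (-57 + 113)) = 4206*(21085 + 56) = 4206*21141 = 88919046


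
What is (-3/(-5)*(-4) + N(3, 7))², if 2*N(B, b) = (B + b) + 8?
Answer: 1089/25 ≈ 43.560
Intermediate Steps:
N(B, b) = 4 + B/2 + b/2 (N(B, b) = ((B + b) + 8)/2 = (8 + B + b)/2 = 4 + B/2 + b/2)
(-3/(-5)*(-4) + N(3, 7))² = (-3/(-5)*(-4) + (4 + (½)*3 + (½)*7))² = (-3*(-⅕)*(-4) + (4 + 3/2 + 7/2))² = ((⅗)*(-4) + 9)² = (-12/5 + 9)² = (33/5)² = 1089/25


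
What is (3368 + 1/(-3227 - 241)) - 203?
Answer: 10976219/3468 ≈ 3165.0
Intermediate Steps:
(3368 + 1/(-3227 - 241)) - 203 = (3368 + 1/(-3468)) - 203 = (3368 - 1/3468) - 203 = 11680223/3468 - 203 = 10976219/3468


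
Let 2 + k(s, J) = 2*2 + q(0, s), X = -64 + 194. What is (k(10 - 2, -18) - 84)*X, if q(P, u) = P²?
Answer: -10660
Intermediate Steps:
X = 130
k(s, J) = 2 (k(s, J) = -2 + (2*2 + 0²) = -2 + (4 + 0) = -2 + 4 = 2)
(k(10 - 2, -18) - 84)*X = (2 - 84)*130 = -82*130 = -10660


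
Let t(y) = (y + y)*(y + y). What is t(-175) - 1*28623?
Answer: 93877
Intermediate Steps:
t(y) = 4*y² (t(y) = (2*y)*(2*y) = 4*y²)
t(-175) - 1*28623 = 4*(-175)² - 1*28623 = 4*30625 - 28623 = 122500 - 28623 = 93877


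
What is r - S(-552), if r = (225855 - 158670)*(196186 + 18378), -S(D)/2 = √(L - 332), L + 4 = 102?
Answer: 14415482340 + 6*I*√26 ≈ 1.4415e+10 + 30.594*I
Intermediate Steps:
L = 98 (L = -4 + 102 = 98)
S(D) = -6*I*√26 (S(D) = -2*√(98 - 332) = -6*I*√26)
r = 14415482340 (r = 67185*214564 = 14415482340)
r - S(-552) = 14415482340 - (-6)*I*√26 = 14415482340 + 6*I*√26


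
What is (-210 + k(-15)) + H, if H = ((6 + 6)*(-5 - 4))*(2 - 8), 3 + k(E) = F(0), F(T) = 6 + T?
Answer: 441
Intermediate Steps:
k(E) = 3 (k(E) = -3 + (6 + 0) = -3 + 6 = 3)
H = 648 (H = (12*(-9))*(-6) = -108*(-6) = 648)
(-210 + k(-15)) + H = (-210 + 3) + 648 = -207 + 648 = 441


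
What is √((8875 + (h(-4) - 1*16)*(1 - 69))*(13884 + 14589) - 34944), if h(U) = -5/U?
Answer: 5*√11248854 ≈ 16770.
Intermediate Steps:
√((8875 + (h(-4) - 1*16)*(1 - 69))*(13884 + 14589) - 34944) = √((8875 + (-5/(-4) - 1*16)*(1 - 69))*(13884 + 14589) - 34944) = √((8875 + (-5*(-¼) - 16)*(-68))*28473 - 34944) = √((8875 + (5/4 - 16)*(-68))*28473 - 34944) = √((8875 - 59/4*(-68))*28473 - 34944) = √((8875 + 1003)*28473 - 34944) = √(9878*28473 - 34944) = √(281256294 - 34944) = √281221350 = 5*√11248854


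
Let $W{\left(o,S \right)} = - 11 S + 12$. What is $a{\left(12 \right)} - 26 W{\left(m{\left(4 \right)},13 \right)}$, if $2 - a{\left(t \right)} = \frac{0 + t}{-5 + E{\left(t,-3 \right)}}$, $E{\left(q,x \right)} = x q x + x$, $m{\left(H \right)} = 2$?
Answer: $\frac{85197}{25} \approx 3407.9$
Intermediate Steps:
$E{\left(q,x \right)} = x + q x^{2}$ ($E{\left(q,x \right)} = q x x + x = q x^{2} + x = x + q x^{2}$)
$W{\left(o,S \right)} = 12 - 11 S$
$a{\left(t \right)} = 2 - \frac{t}{-8 + 9 t}$ ($a{\left(t \right)} = 2 - \frac{0 + t}{-5 - 3 \left(1 + t \left(-3\right)\right)} = 2 - \frac{t}{-5 - 3 \left(1 - 3 t\right)} = 2 - \frac{t}{-5 + \left(-3 + 9 t\right)} = 2 - \frac{t}{-8 + 9 t}$)
$a{\left(12 \right)} - 26 W{\left(m{\left(4 \right)},13 \right)} = \frac{16 - 204}{8 - 108} - 26 \left(12 - 143\right) = \frac{1}{-100} \left(-188\right) - -3406 = \left(- \frac{1}{100}\right) \left(-188\right) + 3406 = \frac{47}{25} + 3406 = \frac{85197}{25}$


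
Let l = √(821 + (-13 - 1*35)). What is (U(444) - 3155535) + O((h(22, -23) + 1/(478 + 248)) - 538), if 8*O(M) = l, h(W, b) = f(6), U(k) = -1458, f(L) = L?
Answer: -3156993 + √773/8 ≈ -3.1570e+6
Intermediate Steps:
l = √773 (l = √(821 + (-13 - 35)) = √(821 - 48) = √773 ≈ 27.803)
h(W, b) = 6
O(M) = √773/8
(U(444) - 3155535) + O((h(22, -23) + 1/(478 + 248)) - 538) = (-1458 - 3155535) + √773/8 = -3156993 + √773/8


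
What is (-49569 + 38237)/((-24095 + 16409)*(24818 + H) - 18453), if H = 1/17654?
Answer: 7144826/120280233705 ≈ 5.9402e-5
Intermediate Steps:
H = 1/17654 ≈ 5.6644e-5
(-49569 + 38237)/((-24095 + 16409)*(24818 + H) - 18453) = (-49569 + 38237)/((-24095 + 16409)*(24818 + 1/17654) - 18453) = -11332/(-7686*438136973/17654 - 18453) = -11332/(-240537198177/1261 - 18453) = -11332/(-240560467410/1261) = -11332*(-1261/240560467410) = 7144826/120280233705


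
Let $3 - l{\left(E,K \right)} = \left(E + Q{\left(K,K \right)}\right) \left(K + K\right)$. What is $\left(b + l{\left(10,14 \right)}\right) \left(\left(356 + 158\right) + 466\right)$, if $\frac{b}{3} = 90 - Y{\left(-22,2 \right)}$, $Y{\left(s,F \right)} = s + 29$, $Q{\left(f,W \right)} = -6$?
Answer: $137200$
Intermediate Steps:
$Y{\left(s,F \right)} = 29 + s$
$l{\left(E,K \right)} = 3 - 2 K \left(-6 + E\right)$ ($l{\left(E,K \right)} = 3 - \left(E - 6\right) \left(K + K\right) = 3 - \left(-6 + E\right) 2 K = 3 - 2 K \left(-6 + E\right)$)
$b = 249$ ($b = 3 \left(90 - \left(29 - 22\right)\right) = 3 \left(90 - 7\right) = 3 \cdot 83 = 249$)
$\left(b + l{\left(10,14 \right)}\right) \left(\left(356 + 158\right) + 466\right) = \left(249 + \left(3 + 12 \cdot 14 - 20 \cdot 14\right)\right) \left(\left(356 + 158\right) + 466\right) = \left(249 + \left(3 + 168 - 280\right)\right) \left(514 + 466\right) = \left(249 - 109\right) 980 = 140 \cdot 980 = 137200$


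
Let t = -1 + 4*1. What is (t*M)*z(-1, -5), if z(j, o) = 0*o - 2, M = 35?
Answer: -210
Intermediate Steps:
t = 3 (t = -1 + 4 = 3)
z(j, o) = -2 (z(j, o) = 0 - 2 = -2)
(t*M)*z(-1, -5) = (3*35)*(-2) = 105*(-2) = -210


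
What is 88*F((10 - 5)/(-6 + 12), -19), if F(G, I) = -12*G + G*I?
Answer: -6820/3 ≈ -2273.3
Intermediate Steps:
88*F((10 - 5)/(-6 + 12), -19) = 88*(((10 - 5)/(-6 + 12))*(-12 - 19)) = 88*((5/6)*(-31)) = 88*((5*(⅙))*(-31)) = 88*((⅚)*(-31)) = 88*(-155/6) = -6820/3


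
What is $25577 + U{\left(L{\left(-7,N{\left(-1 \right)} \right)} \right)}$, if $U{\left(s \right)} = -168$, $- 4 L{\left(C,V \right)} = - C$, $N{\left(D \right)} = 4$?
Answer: $25409$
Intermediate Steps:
$L{\left(C,V \right)} = \frac{C}{4}$ ($L{\left(C,V \right)} = - \frac{\left(-1\right) C}{4} = \frac{C}{4}$)
$25577 + U{\left(L{\left(-7,N{\left(-1 \right)} \right)} \right)} = 25577 - 168 = 25409$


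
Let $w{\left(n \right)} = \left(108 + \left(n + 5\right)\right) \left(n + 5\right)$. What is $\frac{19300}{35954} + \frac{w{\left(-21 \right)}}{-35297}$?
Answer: $\frac{367078194}{634534169} \approx 0.5785$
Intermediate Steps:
$w{\left(n \right)} = \left(5 + n\right) \left(113 + n\right)$ ($w{\left(n \right)} = \left(108 + \left(5 + n\right)\right) \left(5 + n\right) = \left(113 + n\right) \left(5 + n\right) = \left(5 + n\right) \left(113 + n\right)$)
$\frac{19300}{35954} + \frac{w{\left(-21 \right)}}{-35297} = \frac{19300}{35954} + \frac{565 + \left(-21\right)^{2} + 118 \left(-21\right)}{-35297} = 19300 \cdot \frac{1}{35954} + \left(565 + 441 - 2478\right) \left(- \frac{1}{35297}\right) = \frac{9650}{17977} - - \frac{1472}{35297} = \frac{9650}{17977} + \frac{1472}{35297} = \frac{367078194}{634534169}$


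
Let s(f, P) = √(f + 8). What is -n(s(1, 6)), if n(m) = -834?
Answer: 834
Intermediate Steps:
s(f, P) = √(8 + f)
-n(s(1, 6)) = -1*(-834) = 834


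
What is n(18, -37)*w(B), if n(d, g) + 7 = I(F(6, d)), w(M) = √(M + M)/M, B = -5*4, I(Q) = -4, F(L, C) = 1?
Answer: 11*I*√10/10 ≈ 3.4785*I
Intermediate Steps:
B = -20
w(M) = √2/√M (w(M) = √(2*M)/M = (√2*√M)/M = √2/√M)
n(d, g) = -11 (n(d, g) = -7 - 4 = -11)
n(18, -37)*w(B) = -11*√2/√(-20) = -11*√2*(-I*√5/10) = -(-11)*I*√10/10 = 11*I*√10/10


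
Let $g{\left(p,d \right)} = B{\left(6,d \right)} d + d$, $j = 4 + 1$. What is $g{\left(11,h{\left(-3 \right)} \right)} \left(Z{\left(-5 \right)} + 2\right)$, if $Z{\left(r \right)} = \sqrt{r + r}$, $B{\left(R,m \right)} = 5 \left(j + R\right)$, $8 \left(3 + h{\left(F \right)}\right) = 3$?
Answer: $-294 - 147 i \sqrt{10} \approx -294.0 - 464.85 i$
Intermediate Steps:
$h{\left(F \right)} = - \frac{21}{8}$ ($h{\left(F \right)} = -3 + \frac{1}{8} \cdot 3 = -3 + \frac{3}{8} = - \frac{21}{8}$)
$j = 5$
$B{\left(R,m \right)} = 25 + 5 R$ ($B{\left(R,m \right)} = 5 \left(5 + R\right) = 25 + 5 R$)
$g{\left(p,d \right)} = 56 d$ ($g{\left(p,d \right)} = \left(25 + 5 \cdot 6\right) d + d = \left(25 + 30\right) d + d = 55 d + d = 56 d$)
$Z{\left(r \right)} = \sqrt{2} \sqrt{r}$ ($Z{\left(r \right)} = \sqrt{2 r} = \sqrt{2} \sqrt{r}$)
$g{\left(11,h{\left(-3 \right)} \right)} \left(Z{\left(-5 \right)} + 2\right) = 56 \left(- \frac{21}{8}\right) \left(\sqrt{2} \sqrt{-5} + 2\right) = - 147 \left(\sqrt{2} i \sqrt{5} + 2\right) = - 147 \left(i \sqrt{10} + 2\right) = - 147 \left(2 + i \sqrt{10}\right) = -294 - 147 i \sqrt{10}$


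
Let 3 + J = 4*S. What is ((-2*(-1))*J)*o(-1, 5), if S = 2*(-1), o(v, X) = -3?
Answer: 66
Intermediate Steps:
S = -2
J = -11 (J = -3 + 4*(-2) = -3 - 8 = -11)
((-2*(-1))*J)*o(-1, 5) = (-2*(-1)*(-11))*(-3) = (2*(-11))*(-3) = -22*(-3) = 66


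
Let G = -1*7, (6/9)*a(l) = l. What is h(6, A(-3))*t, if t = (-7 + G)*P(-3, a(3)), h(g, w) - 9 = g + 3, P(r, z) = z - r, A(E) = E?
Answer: -1890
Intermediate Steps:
a(l) = 3*l/2
G = -7
h(g, w) = 12 + g (h(g, w) = 9 + (g + 3) = 9 + (3 + g) = 12 + g)
t = -105 (t = (-7 - 7)*((3/2)*3 - 1*(-3)) = -14*(9/2 + 3) = -14*15/2 = -105)
h(6, A(-3))*t = (12 + 6)*(-105) = 18*(-105) = -1890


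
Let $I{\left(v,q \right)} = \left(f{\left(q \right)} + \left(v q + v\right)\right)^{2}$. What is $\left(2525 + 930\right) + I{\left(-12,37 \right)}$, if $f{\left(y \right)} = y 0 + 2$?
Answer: $209571$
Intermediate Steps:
$f{\left(y \right)} = 2$ ($f{\left(y \right)} = 0 + 2 = 2$)
$I{\left(v,q \right)} = \left(2 + v + q v\right)^{2}$ ($I{\left(v,q \right)} = \left(2 + \left(v q + v\right)\right)^{2} = \left(2 + \left(q v + v\right)\right)^{2} = \left(2 + \left(v + q v\right)\right)^{2} = \left(2 + v + q v\right)^{2}$)
$\left(2525 + 930\right) + I{\left(-12,37 \right)} = \left(2525 + 930\right) + \left(2 - 12 + 37 \left(-12\right)\right)^{2} = 3455 + \left(2 - 12 - 444\right)^{2} = 3455 + \left(-454\right)^{2} = 3455 + 206116 = 209571$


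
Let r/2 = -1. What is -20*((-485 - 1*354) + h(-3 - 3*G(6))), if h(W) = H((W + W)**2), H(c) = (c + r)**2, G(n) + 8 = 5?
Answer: -386500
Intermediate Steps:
r = -2 (r = 2*(-1) = -2)
G(n) = -3 (G(n) = -8 + 5 = -3)
H(c) = (-2 + c)**2 (H(c) = (c - 2)**2 = (-2 + c)**2)
h(W) = (-2 + 4*W**2)**2 (h(W) = (-2 + (W + W)**2)**2 = (-2 + (2*W)**2)**2 = (-2 + 4*W**2)**2)
-20*((-485 - 1*354) + h(-3 - 3*G(6))) = -20*((-485 - 1*354) + 4*(-1 + 2*(-3 - 3*(-3))**2)**2) = -20*((-485 - 354) + 4*(-1 + 2*(-3 + 9)**2)**2) = -20*(-839 + 4*(-1 + 2*6**2)**2) = -20*(-839 + 4*(-1 + 2*36)**2) = -20*(-839 + 4*(-1 + 72)**2) = -20*(-839 + 4*71**2) = -20*(-839 + 4*5041) = -20*(-839 + 20164) = -20*19325 = -386500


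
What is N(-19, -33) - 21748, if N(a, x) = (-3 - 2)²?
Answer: -21723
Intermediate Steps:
N(a, x) = 25 (N(a, x) = (-5)² = 25)
N(-19, -33) - 21748 = 25 - 21748 = -21723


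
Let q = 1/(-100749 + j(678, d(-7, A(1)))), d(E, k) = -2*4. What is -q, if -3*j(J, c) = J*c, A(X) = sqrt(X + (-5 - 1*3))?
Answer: 1/98941 ≈ 1.0107e-5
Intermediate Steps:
A(X) = sqrt(-8 + X) (A(X) = sqrt(X + (-5 - 3)) = sqrt(X - 8) = sqrt(-8 + X))
d(E, k) = -8
j(J, c) = -J*c/3
q = -1/98941 (q = 1/(-100749 - 1/3*678*(-8)) = 1/(-100749 + 1808) = 1/(-98941) = -1/98941 ≈ -1.0107e-5)
-q = -1*(-1/98941) = 1/98941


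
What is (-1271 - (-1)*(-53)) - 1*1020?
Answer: -2344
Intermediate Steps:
(-1271 - (-1)*(-53)) - 1*1020 = (-1271 - 1*53) - 1020 = (-1271 - 53) - 1020 = -1324 - 1020 = -2344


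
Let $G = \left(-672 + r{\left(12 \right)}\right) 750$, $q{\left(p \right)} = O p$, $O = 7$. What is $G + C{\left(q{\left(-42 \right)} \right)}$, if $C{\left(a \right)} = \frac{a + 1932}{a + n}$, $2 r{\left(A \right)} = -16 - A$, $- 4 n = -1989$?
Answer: $- \frac{139427316}{271} \approx -5.1449 \cdot 10^{5}$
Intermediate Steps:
$n = \frac{1989}{4}$ ($n = \left(- \frac{1}{4}\right) \left(-1989\right) = \frac{1989}{4} \approx 497.25$)
$r{\left(A \right)} = -8 - \frac{A}{2}$ ($r{\left(A \right)} = \frac{-16 - A}{2} = -8 - \frac{A}{2}$)
$q{\left(p \right)} = 7 p$
$C{\left(a \right)} = \frac{1932 + a}{\frac{1989}{4} + a}$ ($C{\left(a \right)} = \frac{a + 1932}{a + \frac{1989}{4}} = \frac{1932 + a}{\frac{1989}{4} + a}$)
$G = -514500$ ($G = \left(-672 - 14\right) 750 = \left(-686\right) 750 = -514500$)
$G + C{\left(q{\left(-42 \right)} \right)} = -514500 + \frac{4 \left(1932 + 7 \left(-42\right)\right)}{1989 + 4 \cdot 7 \left(-42\right)} = -514500 + \frac{4 \left(1932 - 294\right)}{1989 + 4 \left(-294\right)} = -514500 + 4 \frac{1}{1989 - 1176} \cdot 1638 = -514500 + 4 \cdot \frac{1}{813} \cdot 1638 = -514500 + \frac{2184}{271} = - \frac{139427316}{271}$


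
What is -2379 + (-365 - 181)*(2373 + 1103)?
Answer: -1900275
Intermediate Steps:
-2379 + (-365 - 181)*(2373 + 1103) = -2379 - 546*3476 = -2379 - 1897896 = -1900275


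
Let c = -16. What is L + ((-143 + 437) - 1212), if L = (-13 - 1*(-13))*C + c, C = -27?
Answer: -934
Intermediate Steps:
L = -16 (L = (-13 - 1*(-13))*(-27) - 16 = (-13 + 13)*(-27) - 16 = 0*(-27) - 16 = 0 - 16 = -16)
L + ((-143 + 437) - 1212) = -16 + ((-143 + 437) - 1212) = -16 + (294 - 1212) = -16 - 918 = -934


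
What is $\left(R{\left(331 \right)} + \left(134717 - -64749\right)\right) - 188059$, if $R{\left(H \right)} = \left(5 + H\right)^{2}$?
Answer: $124303$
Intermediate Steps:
$\left(R{\left(331 \right)} + \left(134717 - -64749\right)\right) - 188059 = \left(\left(5 + 331\right)^{2} + \left(134717 - -64749\right)\right) - 188059 = \left(336^{2} + \left(134717 + 64749\right)\right) - 188059 = \left(112896 + 199466\right) - 188059 = 312362 - 188059 = 124303$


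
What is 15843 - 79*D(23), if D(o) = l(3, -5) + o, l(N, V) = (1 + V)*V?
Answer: 12446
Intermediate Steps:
l(N, V) = V*(1 + V)
D(o) = 20 + o (D(o) = -5*(1 - 5) + o = -5*(-4) + o = 20 + o)
15843 - 79*D(23) = 15843 - 79*(20 + 23) = 15843 - 79*43 = 15843 - 3397 = 12446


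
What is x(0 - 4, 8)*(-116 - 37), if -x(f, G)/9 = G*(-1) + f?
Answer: -16524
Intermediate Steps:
x(f, G) = -9*f + 9*G (x(f, G) = -9*(G*(-1) + f) = -9*(-G + f) = -9*(f - G) = -9*f + 9*G)
x(0 - 4, 8)*(-116 - 37) = (-9*(0 - 4) + 9*8)*(-116 - 37) = (-9*(-4) + 72)*(-153) = (36 + 72)*(-153) = 108*(-153) = -16524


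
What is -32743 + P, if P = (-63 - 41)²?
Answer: -21927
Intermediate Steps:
P = 10816 (P = (-104)² = 10816)
-32743 + P = -32743 + 10816 = -21927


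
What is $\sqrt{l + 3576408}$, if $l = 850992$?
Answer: $10 \sqrt{44274} \approx 2104.1$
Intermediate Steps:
$\sqrt{l + 3576408} = \sqrt{850992 + 3576408} = \sqrt{4427400} = 10 \sqrt{44274}$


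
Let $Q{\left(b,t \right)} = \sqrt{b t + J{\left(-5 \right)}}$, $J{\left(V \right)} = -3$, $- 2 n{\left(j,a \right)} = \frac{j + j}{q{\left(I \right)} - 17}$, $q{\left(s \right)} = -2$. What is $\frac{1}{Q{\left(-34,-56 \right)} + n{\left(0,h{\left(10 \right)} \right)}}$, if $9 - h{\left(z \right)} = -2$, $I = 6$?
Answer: $\frac{\sqrt{1901}}{1901} \approx 0.022936$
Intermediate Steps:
$h{\left(z \right)} = 11$ ($h{\left(z \right)} = 9 - -2 = 9 + 2 = 11$)
$n{\left(j,a \right)} = \frac{j}{19}$ ($n{\left(j,a \right)} = - \frac{\left(j + j\right) \frac{1}{-2 - 17}}{2} = - \frac{2 j \frac{1}{-19}}{2} = - \frac{2 j \left(- \frac{1}{19}\right)}{2} = - \frac{\left(- \frac{2}{19}\right) j}{2} = \frac{j}{19}$)
$Q{\left(b,t \right)} = \sqrt{-3 + b t}$ ($Q{\left(b,t \right)} = \sqrt{b t - 3} = \sqrt{-3 + b t}$)
$\frac{1}{Q{\left(-34,-56 \right)} + n{\left(0,h{\left(10 \right)} \right)}} = \frac{1}{\sqrt{-3 - -1904} + \frac{1}{19} \cdot 0} = \frac{1}{\sqrt{-3 + 1904} + 0} = \frac{1}{\sqrt{1901} + 0} = \frac{1}{\sqrt{1901}} = \frac{\sqrt{1901}}{1901}$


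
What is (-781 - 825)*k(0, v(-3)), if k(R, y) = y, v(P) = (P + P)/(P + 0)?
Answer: -3212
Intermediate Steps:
v(P) = 2 (v(P) = (2*P)/P = 2)
(-781 - 825)*k(0, v(-3)) = (-781 - 825)*2 = -1606*2 = -3212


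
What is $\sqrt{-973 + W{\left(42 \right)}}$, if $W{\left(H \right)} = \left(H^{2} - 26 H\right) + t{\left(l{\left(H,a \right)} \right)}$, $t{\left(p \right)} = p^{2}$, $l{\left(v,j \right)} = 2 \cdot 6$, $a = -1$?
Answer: $i \sqrt{157} \approx 12.53 i$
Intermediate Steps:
$l{\left(v,j \right)} = 12$
$W{\left(H \right)} = 144 + H^{2} - 26 H$ ($W{\left(H \right)} = \left(H^{2} - 26 H\right) + 12^{2} = \left(H^{2} - 26 H\right) + 144 = 144 + H^{2} - 26 H$)
$\sqrt{-973 + W{\left(42 \right)}} = \sqrt{-973 + \left(144 + 42^{2} - 1092\right)} = \sqrt{-973 + \left(144 + 1764 - 1092\right)} = \sqrt{-973 + 816} = \sqrt{-157} = i \sqrt{157}$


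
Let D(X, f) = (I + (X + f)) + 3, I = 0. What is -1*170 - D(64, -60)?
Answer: -177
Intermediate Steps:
D(X, f) = 3 + X + f (D(X, f) = (0 + (X + f)) + 3 = (X + f) + 3 = 3 + X + f)
-1*170 - D(64, -60) = -1*170 - (3 + 64 - 60) = -170 - 1*7 = -170 - 7 = -177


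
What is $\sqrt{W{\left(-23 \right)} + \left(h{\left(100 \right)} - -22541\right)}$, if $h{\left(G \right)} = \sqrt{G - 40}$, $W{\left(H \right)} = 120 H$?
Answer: $\sqrt{19781 + 2 \sqrt{15}} \approx 140.67$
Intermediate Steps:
$h{\left(G \right)} = \sqrt{-40 + G}$
$\sqrt{W{\left(-23 \right)} + \left(h{\left(100 \right)} - -22541\right)} = \sqrt{120 \left(-23\right) + \left(\sqrt{-40 + 100} - -22541\right)} = \sqrt{-2760 + \left(\sqrt{60} + 22541\right)} = \sqrt{-2760 + \left(2 \sqrt{15} + 22541\right)} = \sqrt{-2760 + \left(22541 + 2 \sqrt{15}\right)} = \sqrt{19781 + 2 \sqrt{15}}$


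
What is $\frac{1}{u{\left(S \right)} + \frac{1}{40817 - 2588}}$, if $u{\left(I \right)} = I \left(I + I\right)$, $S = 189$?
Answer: $\frac{38229}{2731156219} \approx 1.3997 \cdot 10^{-5}$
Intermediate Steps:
$u{\left(I \right)} = 2 I^{2}$ ($u{\left(I \right)} = I 2 I = 2 I^{2}$)
$\frac{1}{u{\left(S \right)} + \frac{1}{40817 - 2588}} = \frac{1}{2 \cdot 189^{2} + \frac{1}{40817 - 2588}} = \frac{1}{2 \cdot 35721 + \frac{1}{38229}} = \frac{1}{71442 + \frac{1}{38229}} = \frac{1}{\frac{2731156219}{38229}} = \frac{38229}{2731156219}$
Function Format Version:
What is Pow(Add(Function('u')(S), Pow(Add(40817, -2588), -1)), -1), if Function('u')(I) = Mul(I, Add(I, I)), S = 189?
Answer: Rational(38229, 2731156219) ≈ 1.3997e-5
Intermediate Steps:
Function('u')(I) = Mul(2, Pow(I, 2)) (Function('u')(I) = Mul(I, Mul(2, I)) = Mul(2, Pow(I, 2)))
Pow(Add(Function('u')(S), Pow(Add(40817, -2588), -1)), -1) = Pow(Add(Mul(2, Pow(189, 2)), Pow(Add(40817, -2588), -1)), -1) = Pow(Add(Mul(2, 35721), Pow(38229, -1)), -1) = Pow(Add(71442, Rational(1, 38229)), -1) = Pow(Rational(2731156219, 38229), -1) = Rational(38229, 2731156219)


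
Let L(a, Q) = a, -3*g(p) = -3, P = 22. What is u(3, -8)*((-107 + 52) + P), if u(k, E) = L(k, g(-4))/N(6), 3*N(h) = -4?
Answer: 297/4 ≈ 74.250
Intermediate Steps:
g(p) = 1 (g(p) = -⅓*(-3) = 1)
N(h) = -4/3 (N(h) = (⅓)*(-4) = -4/3)
u(k, E) = -3*k/4 (u(k, E) = k/(-4/3) = k*(-¾) = -3*k/4)
u(3, -8)*((-107 + 52) + P) = (-¾*3)*((-107 + 52) + 22) = -9*(-55 + 22)/4 = -9/4*(-33) = 297/4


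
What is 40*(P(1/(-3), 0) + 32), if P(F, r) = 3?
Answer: 1400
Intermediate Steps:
40*(P(1/(-3), 0) + 32) = 40*(3 + 32) = 40*35 = 1400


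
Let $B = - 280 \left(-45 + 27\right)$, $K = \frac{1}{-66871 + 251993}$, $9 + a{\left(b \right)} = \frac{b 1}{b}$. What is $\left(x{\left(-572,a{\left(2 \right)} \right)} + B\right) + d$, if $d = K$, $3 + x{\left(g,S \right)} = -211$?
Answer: $\frac{893398773}{185122} \approx 4826.0$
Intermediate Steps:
$a{\left(b \right)} = -8$ ($a{\left(b \right)} = -9 + \frac{b 1}{b} = -9 + \frac{b}{b} = -9 + 1 = -8$)
$x{\left(g,S \right)} = -214$ ($x{\left(g,S \right)} = -3 - 211 = -214$)
$K = \frac{1}{185122} \approx 5.4018 \cdot 10^{-6}$
$d = \frac{1}{185122} \approx 5.4018 \cdot 10^{-6}$
$B = 5040$ ($B = \left(-280\right) \left(-18\right) = 5040$)
$\left(x{\left(-572,a{\left(2 \right)} \right)} + B\right) + d = \left(-214 + 5040\right) + \frac{1}{185122} = 4826 + \frac{1}{185122} = \frac{893398773}{185122}$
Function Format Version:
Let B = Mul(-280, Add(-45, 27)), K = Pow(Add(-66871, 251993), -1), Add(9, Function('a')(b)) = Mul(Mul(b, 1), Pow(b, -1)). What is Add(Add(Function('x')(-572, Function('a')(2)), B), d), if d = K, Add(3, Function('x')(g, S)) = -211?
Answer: Rational(893398773, 185122) ≈ 4826.0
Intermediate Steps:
Function('a')(b) = -8 (Function('a')(b) = Add(-9, Mul(Mul(b, 1), Pow(b, -1))) = Add(-9, Mul(b, Pow(b, -1))) = Add(-9, 1) = -8)
Function('x')(g, S) = -214 (Function('x')(g, S) = Add(-3, -211) = -214)
K = Rational(1, 185122) (K = Pow(185122, -1) = Rational(1, 185122) ≈ 5.4018e-6)
d = Rational(1, 185122) ≈ 5.4018e-6
B = 5040 (B = Mul(-280, -18) = 5040)
Add(Add(Function('x')(-572, Function('a')(2)), B), d) = Add(Add(-214, 5040), Rational(1, 185122)) = Add(4826, Rational(1, 185122)) = Rational(893398773, 185122)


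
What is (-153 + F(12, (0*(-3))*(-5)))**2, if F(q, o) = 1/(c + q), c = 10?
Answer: 11323225/484 ≈ 23395.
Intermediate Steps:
F(q, o) = 1/(10 + q)
(-153 + F(12, (0*(-3))*(-5)))**2 = (-153 + 1/(10 + 12))**2 = (-153 + 1/22)**2 = (-3365/22)**2 = 11323225/484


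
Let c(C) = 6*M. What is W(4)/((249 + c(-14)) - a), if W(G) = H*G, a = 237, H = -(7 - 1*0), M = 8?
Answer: -7/15 ≈ -0.46667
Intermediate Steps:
c(C) = 48 (c(C) = 6*8 = 48)
H = -7 (H = -(7 + 0) = -1*7 = -7)
W(G) = -7*G
W(4)/((249 + c(-14)) - a) = (-7*4)/((249 + 48) - 1*237) = -28/(297 - 237) = -28/60 = -28*1/60 = -7/15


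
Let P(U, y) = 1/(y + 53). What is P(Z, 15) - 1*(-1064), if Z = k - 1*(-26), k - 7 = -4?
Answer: 72353/68 ≈ 1064.0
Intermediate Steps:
k = 3 (k = 7 - 4 = 3)
Z = 29 (Z = 3 - 1*(-26) = 3 + 26 = 29)
P(U, y) = 1/(53 + y)
P(Z, 15) - 1*(-1064) = 1/(53 + 15) - 1*(-1064) = 1/68 + 1064 = 72353/68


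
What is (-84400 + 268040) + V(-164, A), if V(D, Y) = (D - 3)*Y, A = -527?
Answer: 271649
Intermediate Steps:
V(D, Y) = Y*(-3 + D) (V(D, Y) = (-3 + D)*Y = Y*(-3 + D))
(-84400 + 268040) + V(-164, A) = (-84400 + 268040) - 527*(-3 - 164) = 183640 - 527*(-167) = 183640 + 88009 = 271649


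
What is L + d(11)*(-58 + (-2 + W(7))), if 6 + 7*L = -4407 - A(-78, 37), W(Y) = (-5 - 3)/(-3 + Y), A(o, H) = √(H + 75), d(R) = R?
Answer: -9187/7 - 4*√7/7 ≈ -1313.9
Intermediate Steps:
A(o, H) = √(75 + H)
W(Y) = -8/(-3 + Y)
L = -4413/7 - 4*√7/7 (L = -6/7 + (-4407 - √(75 + 37))/7 = -6/7 + (-4407 - √112)/7 = -6/7 + (-4407 - 4*√7)/7 = -6/7 + (-4407/7 - 4*√7/7) = -4413/7 - 4*√7/7 ≈ -631.94)
L + d(11)*(-58 + (-2 + W(7))) = (-4413/7 - 4*√7/7) + 11*(-58 + (-2 - 8/(-3 + 7))) = (-4413/7 - 4*√7/7) + 11*(-58 + (-2 - 8/4)) = (-4413/7 - 4*√7/7) + 11*(-58 + (-2 - 8*¼)) = (-4413/7 - 4*√7/7) + 11*(-58 + (-2 - 2)) = (-4413/7 - 4*√7/7) + 11*(-58 - 4) = (-4413/7 - 4*√7/7) + 11*(-62) = (-4413/7 - 4*√7/7) - 682 = -9187/7 - 4*√7/7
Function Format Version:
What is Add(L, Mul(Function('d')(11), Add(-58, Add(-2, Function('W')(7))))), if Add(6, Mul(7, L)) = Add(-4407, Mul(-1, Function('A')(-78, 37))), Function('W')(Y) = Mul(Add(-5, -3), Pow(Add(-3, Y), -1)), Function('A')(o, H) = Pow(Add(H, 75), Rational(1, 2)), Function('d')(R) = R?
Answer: Add(Rational(-9187, 7), Mul(Rational(-4, 7), Pow(7, Rational(1, 2)))) ≈ -1313.9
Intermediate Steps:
Function('A')(o, H) = Pow(Add(75, H), Rational(1, 2))
Function('W')(Y) = Mul(-8, Pow(Add(-3, Y), -1))
L = Add(Rational(-4413, 7), Mul(Rational(-4, 7), Pow(7, Rational(1, 2)))) (L = Add(Rational(-6, 7), Mul(Rational(1, 7), Add(-4407, Mul(-1, Pow(Add(75, 37), Rational(1, 2)))))) = Add(Rational(-6, 7), Mul(Rational(1, 7), Add(-4407, Mul(-1, Pow(112, Rational(1, 2)))))) = Add(Rational(-6, 7), Mul(Rational(1, 7), Add(-4407, Mul(-1, Mul(4, Pow(7, Rational(1, 2))))))) = Add(Rational(-6, 7), Mul(Rational(1, 7), Add(-4407, Mul(-4, Pow(7, Rational(1, 2)))))) = Add(Rational(-6, 7), Add(Rational(-4407, 7), Mul(Rational(-4, 7), Pow(7, Rational(1, 2))))) = Add(Rational(-4413, 7), Mul(Rational(-4, 7), Pow(7, Rational(1, 2)))) ≈ -631.94)
Add(L, Mul(Function('d')(11), Add(-58, Add(-2, Function('W')(7))))) = Add(Add(Rational(-4413, 7), Mul(Rational(-4, 7), Pow(7, Rational(1, 2)))), Mul(11, Add(-58, Add(-2, Mul(-8, Pow(Add(-3, 7), -1)))))) = Add(Add(Rational(-4413, 7), Mul(Rational(-4, 7), Pow(7, Rational(1, 2)))), Mul(11, Add(-58, Add(-2, Mul(-8, Pow(4, -1)))))) = Add(Add(Rational(-4413, 7), Mul(Rational(-4, 7), Pow(7, Rational(1, 2)))), Mul(11, Add(-58, Add(-2, Mul(-8, Rational(1, 4)))))) = Add(Add(Rational(-4413, 7), Mul(Rational(-4, 7), Pow(7, Rational(1, 2)))), Mul(11, Add(-58, Add(-2, -2)))) = Add(Add(Rational(-4413, 7), Mul(Rational(-4, 7), Pow(7, Rational(1, 2)))), Mul(11, Add(-58, -4))) = Add(Add(Rational(-4413, 7), Mul(Rational(-4, 7), Pow(7, Rational(1, 2)))), Mul(11, -62)) = Add(Add(Rational(-4413, 7), Mul(Rational(-4, 7), Pow(7, Rational(1, 2)))), -682) = Add(Rational(-9187, 7), Mul(Rational(-4, 7), Pow(7, Rational(1, 2))))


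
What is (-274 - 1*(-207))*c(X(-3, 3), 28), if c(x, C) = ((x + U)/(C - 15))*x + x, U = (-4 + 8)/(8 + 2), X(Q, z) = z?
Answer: -16482/65 ≈ -253.57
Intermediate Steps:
U = ⅖ (U = 4/10 = 4*(⅒) = ⅖ ≈ 0.40000)
c(x, C) = x + x*(⅖ + x)/(-15 + C) (c(x, C) = ((x + ⅖)/(C - 15))*x + x = ((⅖ + x)/(-15 + C))*x + x = x*(⅖ + x)/(-15 + C) + x = x + x*(⅖ + x)/(-15 + C))
(-274 - 1*(-207))*c(X(-3, 3), 28) = (-274 - 1*(-207))*((⅕)*3*(-73 + 5*28 + 5*3)/(-15 + 28)) = (-274 + 207)*((⅕)*3*(-73 + 140 + 15)/13) = -67*3*82/(5*13) = -67*246/65 = -16482/65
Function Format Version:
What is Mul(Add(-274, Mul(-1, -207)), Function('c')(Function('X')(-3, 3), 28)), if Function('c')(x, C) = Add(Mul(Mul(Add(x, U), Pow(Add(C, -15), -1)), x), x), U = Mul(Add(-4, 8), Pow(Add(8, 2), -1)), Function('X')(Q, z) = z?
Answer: Rational(-16482, 65) ≈ -253.57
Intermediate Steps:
U = Rational(2, 5) (U = Mul(4, Pow(10, -1)) = Mul(4, Rational(1, 10)) = Rational(2, 5) ≈ 0.40000)
Function('c')(x, C) = Add(x, Mul(x, Pow(Add(-15, C), -1), Add(Rational(2, 5), x))) (Function('c')(x, C) = Add(Mul(Mul(Add(x, Rational(2, 5)), Pow(Add(C, -15), -1)), x), x) = Add(Mul(Mul(Add(Rational(2, 5), x), Pow(Add(-15, C), -1)), x), x) = Add(Mul(Mul(Pow(Add(-15, C), -1), Add(Rational(2, 5), x)), x), x) = Add(Mul(x, Pow(Add(-15, C), -1), Add(Rational(2, 5), x)), x) = Add(x, Mul(x, Pow(Add(-15, C), -1), Add(Rational(2, 5), x))))
Mul(Add(-274, Mul(-1, -207)), Function('c')(Function('X')(-3, 3), 28)) = Mul(Add(-274, Mul(-1, -207)), Mul(Rational(1, 5), 3, Pow(Add(-15, 28), -1), Add(-73, Mul(5, 28), Mul(5, 3)))) = Mul(Add(-274, 207), Mul(Rational(1, 5), 3, Pow(13, -1), Add(-73, 140, 15))) = Mul(-67, Mul(Rational(1, 5), 3, Rational(1, 13), 82)) = Mul(-67, Rational(246, 65)) = Rational(-16482, 65)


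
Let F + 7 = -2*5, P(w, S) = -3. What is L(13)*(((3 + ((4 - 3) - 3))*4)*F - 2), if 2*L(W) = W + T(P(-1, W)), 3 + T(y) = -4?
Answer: -210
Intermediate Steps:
T(y) = -7 (T(y) = -3 - 4 = -7)
L(W) = -7/2 + W/2 (L(W) = (W - 7)/2 = (-7 + W)/2 = -7/2 + W/2)
F = -17 (F = -7 - 2*5 = -7 - 10 = -17)
L(13)*(((3 + ((4 - 3) - 3))*4)*F - 2) = (-7/2 + (½)*13)*(((3 + ((4 - 3) - 3))*4)*(-17) - 2) = (-7/2 + 13/2)*(((3 + (1 - 3))*4)*(-17) - 2) = 3*(((3 - 2)*4)*(-17) - 2) = 3*((1*4)*(-17) - 2) = 3*(4*(-17) - 2) = 3*(-68 - 2) = 3*(-70) = -210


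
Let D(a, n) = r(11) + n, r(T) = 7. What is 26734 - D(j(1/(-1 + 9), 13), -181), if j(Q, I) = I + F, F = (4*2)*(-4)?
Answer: 26908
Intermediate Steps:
F = -32 (F = 8*(-4) = -32)
j(Q, I) = -32 + I (j(Q, I) = I - 32 = -32 + I)
D(a, n) = 7 + n
26734 - D(j(1/(-1 + 9), 13), -181) = 26734 - (7 - 181) = 26734 - 1*(-174) = 26734 + 174 = 26908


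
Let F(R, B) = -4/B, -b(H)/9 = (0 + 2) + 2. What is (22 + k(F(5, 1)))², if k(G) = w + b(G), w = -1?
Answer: 225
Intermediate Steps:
b(H) = -36 (b(H) = -9*((0 + 2) + 2) = -9*(2 + 2) = -9*4 = -36)
k(G) = -37 (k(G) = -1 - 36 = -37)
(22 + k(F(5, 1)))² = (22 - 37)² = (-15)² = 225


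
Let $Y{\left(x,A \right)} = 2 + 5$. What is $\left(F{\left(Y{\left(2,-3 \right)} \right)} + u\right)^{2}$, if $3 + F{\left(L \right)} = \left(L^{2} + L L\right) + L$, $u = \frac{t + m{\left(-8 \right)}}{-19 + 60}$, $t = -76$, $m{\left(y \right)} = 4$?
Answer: $\frac{16892100}{1681} \approx 10049.0$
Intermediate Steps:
$Y{\left(x,A \right)} = 7$
$u = - \frac{72}{41}$ ($u = \frac{-76 + 4}{-19 + 60} = - \frac{72}{41} \approx -1.7561$)
$F{\left(L \right)} = -3 + L + 2 L^{2}$ ($F{\left(L \right)} = -3 + \left(\left(L^{2} + L L\right) + L\right) = -3 + \left(\left(L^{2} + L^{2}\right) + L\right) = -3 + \left(2 L^{2} + L\right) = -3 + \left(L + 2 L^{2}\right) = -3 + L + 2 L^{2}$)
$\left(F{\left(Y{\left(2,-3 \right)} \right)} + u\right)^{2} = \left(\left(-3 + 7 + 2 \cdot 7^{2}\right) - \frac{72}{41}\right)^{2} = \left(\left(-3 + 7 + 2 \cdot 49\right) - \frac{72}{41}\right)^{2} = \left(\left(-3 + 7 + 98\right) - \frac{72}{41}\right)^{2} = \left(102 - \frac{72}{41}\right)^{2} = \left(\frac{4110}{41}\right)^{2} = \frac{16892100}{1681}$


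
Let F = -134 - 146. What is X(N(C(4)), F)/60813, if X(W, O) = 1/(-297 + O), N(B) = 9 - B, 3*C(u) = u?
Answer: -1/35089101 ≈ -2.8499e-8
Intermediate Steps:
C(u) = u/3
F = -280
X(N(C(4)), F)/60813 = 1/(-297 - 280*60813) = (1/60813)/(-577) = -1/577*1/60813 = -1/35089101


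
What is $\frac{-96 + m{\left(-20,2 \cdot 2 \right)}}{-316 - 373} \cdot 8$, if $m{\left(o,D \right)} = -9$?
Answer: $\frac{840}{689} \approx 1.2192$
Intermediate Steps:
$\frac{-96 + m{\left(-20,2 \cdot 2 \right)}}{-316 - 373} \cdot 8 = \frac{-96 - 9}{-316 - 373} \cdot 8 = - \frac{105}{-689} \cdot 8 = \left(-105\right) \left(- \frac{1}{689}\right) 8 = \frac{105}{689} \cdot 8 = \frac{840}{689}$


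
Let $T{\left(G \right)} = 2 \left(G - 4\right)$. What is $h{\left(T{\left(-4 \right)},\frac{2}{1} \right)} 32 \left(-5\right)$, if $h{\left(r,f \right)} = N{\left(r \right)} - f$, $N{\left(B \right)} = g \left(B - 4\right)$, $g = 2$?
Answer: $6720$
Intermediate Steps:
$T{\left(G \right)} = -8 + 2 G$ ($T{\left(G \right)} = 2 \left(-4 + G\right) = -8 + 2 G$)
$N{\left(B \right)} = -8 + 2 B$ ($N{\left(B \right)} = 2 \left(B - 4\right) = 2 \left(-4 + B\right) = -8 + 2 B$)
$h{\left(r,f \right)} = -8 - f + 2 r$ ($h{\left(r,f \right)} = \left(-8 + 2 r\right) - f = -8 - f + 2 r$)
$h{\left(T{\left(-4 \right)},\frac{2}{1} \right)} 32 \left(-5\right) = \left(-8 - \frac{2}{1} + 2 \left(-8 + 2 \left(-4\right)\right)\right) 32 \left(-5\right) = \left(-8 - 2 \cdot 1 + 2 \left(-8 - 8\right)\right) 32 \left(-5\right) = \left(-8 - 2 + 2 \left(-16\right)\right) 32 \left(-5\right) = \left(-8 - 2 - 32\right) 32 \left(-5\right) = \left(-42\right) 32 \left(-5\right) = \left(-1344\right) \left(-5\right) = 6720$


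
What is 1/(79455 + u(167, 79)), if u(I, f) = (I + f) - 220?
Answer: 1/79481 ≈ 1.2582e-5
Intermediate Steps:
u(I, f) = -220 + I + f
1/(79455 + u(167, 79)) = 1/(79455 + (-220 + 167 + 79)) = 1/(79455 + 26) = 1/79481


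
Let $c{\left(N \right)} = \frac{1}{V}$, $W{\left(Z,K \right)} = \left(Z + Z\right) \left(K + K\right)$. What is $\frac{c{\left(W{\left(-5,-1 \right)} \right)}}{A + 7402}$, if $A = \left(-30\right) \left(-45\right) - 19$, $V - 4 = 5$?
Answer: $\frac{1}{78597} \approx 1.2723 \cdot 10^{-5}$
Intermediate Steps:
$W{\left(Z,K \right)} = 4 K Z$ ($W{\left(Z,K \right)} = 2 Z 2 K = 4 K Z$)
$V = 9$ ($V = 4 + 5 = 9$)
$c{\left(N \right)} = \frac{1}{9}$
$A = 1331$ ($A = 1350 - 19 = 1331$)
$\frac{c{\left(W{\left(-5,-1 \right)} \right)}}{A + 7402} = \frac{1}{9 \left(1331 + 7402\right)} = \frac{1}{9 \cdot 8733} = \frac{1}{9} \cdot \frac{1}{8733} = \frac{1}{78597}$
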